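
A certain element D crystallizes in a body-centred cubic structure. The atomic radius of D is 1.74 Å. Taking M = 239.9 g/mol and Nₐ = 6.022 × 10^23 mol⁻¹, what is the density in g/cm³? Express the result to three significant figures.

12.3 g/cm³

In a BCC lattice, atoms touch along the body diagonal, so √3·a = 4r, giving a = 4.018 Å = 4.018 × 10^-8 cm.
With Z = 2, ρ = Z·M/(N_A·a³) = 2 × 239.9 / (6.022 × 10²³ × 6.489 × 10^-23) = 12.28 g/cm³.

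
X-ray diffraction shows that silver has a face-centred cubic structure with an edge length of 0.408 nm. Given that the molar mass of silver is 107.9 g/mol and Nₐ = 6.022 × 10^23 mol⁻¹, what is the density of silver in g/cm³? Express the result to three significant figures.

An FCC unit cell contains Z = 4 atoms.
Cell volume: a³ = (0.408 nm)³ = (4.080 × 10^-8 cm)³ = 6.792 × 10^-23 cm³.
ρ = Z·M/(N_A·a³) = 4 × 107.9 / (6.022 × 10²³ × 6.792 × 10^-23) = 10.55 g/cm³.

10.6 g/cm³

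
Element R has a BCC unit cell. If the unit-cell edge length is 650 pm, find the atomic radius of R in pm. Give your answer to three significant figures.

In a BCC lattice, atoms touch along the body diagonal, so √3·a = 4r.
r = √3·a/4 = 1.7321 × 650 / 4 = 281 pm.

281 pm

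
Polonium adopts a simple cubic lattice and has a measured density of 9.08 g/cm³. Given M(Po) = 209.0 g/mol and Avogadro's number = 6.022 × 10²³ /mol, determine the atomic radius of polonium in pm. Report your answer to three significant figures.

168 pm

For a simple cubic cell (Z = 1), a³ = Z·M/(N_A·ρ) = 1 × 209.0 / (6.022 × 10²³ × 9.080) = 3.822 × 10^-23 cm³, so a = 3.369 × 10^-8 cm = 336.9 pm.
Atoms touch along the cell edge, so a = 2r, so r = 0.5000 × a = 168 pm.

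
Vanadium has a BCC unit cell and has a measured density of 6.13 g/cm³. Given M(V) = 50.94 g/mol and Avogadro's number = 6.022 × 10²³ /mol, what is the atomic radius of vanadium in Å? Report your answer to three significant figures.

For a BCC cell (Z = 2), a³ = Z·M/(N_A·ρ) = 2 × 50.94 / (6.022 × 10²³ × 6.130) = 2.760 × 10^-23 cm³, so a = 3.022 × 10^-8 cm = 3.022 Å.
Atoms touch along the body diagonal, so √3·a = 4r, so r = 0.4330 × a = 1.31 Å.

1.31 Å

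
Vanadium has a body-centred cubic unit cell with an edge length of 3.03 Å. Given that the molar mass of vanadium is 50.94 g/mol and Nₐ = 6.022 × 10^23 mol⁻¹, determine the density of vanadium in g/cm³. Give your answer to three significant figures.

A BCC unit cell contains Z = 2 atoms.
Cell volume: a³ = (3.03 Å)³ = (3.030 × 10^-8 cm)³ = 2.782 × 10^-23 cm³.
ρ = Z·M/(N_A·a³) = 2 × 50.94 / (6.022 × 10²³ × 2.782 × 10^-23) = 6.082 g/cm³.

6.08 g/cm³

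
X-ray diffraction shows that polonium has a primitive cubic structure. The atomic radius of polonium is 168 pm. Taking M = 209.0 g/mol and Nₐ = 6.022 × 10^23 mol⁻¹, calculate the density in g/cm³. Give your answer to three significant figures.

9.15 g/cm³

In a simple cubic lattice, atoms touch along the cell edge, so a = 2r, giving a = 336.0 pm = 3.360 × 10^-8 cm.
With Z = 1, ρ = Z·M/(N_A·a³) = 1 × 209.0 / (6.022 × 10²³ × 3.793 × 10^-23) = 9.149 g/cm³.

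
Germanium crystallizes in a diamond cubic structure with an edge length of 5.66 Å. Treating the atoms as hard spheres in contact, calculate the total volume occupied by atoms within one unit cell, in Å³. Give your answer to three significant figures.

61.7 Å³

In a diamond cubic lattice nearest neighbors lie along the body diagonal with √3·a = 8r, so r = 0.2165a = 1.225 Å.
V_atoms = Z × (4/3)πr³ = 8 × (4/3)π × (1.225)³ = 61.7 Å³.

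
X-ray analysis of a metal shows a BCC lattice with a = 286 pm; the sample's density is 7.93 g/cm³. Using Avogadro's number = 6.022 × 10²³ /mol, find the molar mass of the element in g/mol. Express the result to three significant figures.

A BCC cell has Z = 2 atoms; a = 2.860 × 10^-8 cm.
M = ρ·N_A·a³/Z = 7.93 × 6.022 × 10²³ × 2.339 × 10^-23 / 2 = 55.9 g/mol.

55.9 g/mol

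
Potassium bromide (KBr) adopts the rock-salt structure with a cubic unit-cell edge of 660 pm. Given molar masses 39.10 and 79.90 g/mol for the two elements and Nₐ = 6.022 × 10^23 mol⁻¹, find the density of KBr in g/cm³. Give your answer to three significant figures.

2.75 g/cm³

The rock-salt structure contains Z = 4 formula units per cell; M(KBr) = 39.10 + 79.90 = 119.0 g/mol.
a³ = (6.600 × 10^-8 cm)³ = 2.875 × 10^-22 cm³.
ρ = 4 × 119.0 / (6.022 × 10²³ × 2.875 × 10^-22) = 2.749 g/cm³.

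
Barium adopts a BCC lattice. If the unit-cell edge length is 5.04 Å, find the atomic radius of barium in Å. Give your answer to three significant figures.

In a BCC lattice, atoms touch along the body diagonal, so √3·a = 4r.
r = √3·a/4 = 1.7321 × 5.04 / 4 = 2.18 Å.

2.18 Å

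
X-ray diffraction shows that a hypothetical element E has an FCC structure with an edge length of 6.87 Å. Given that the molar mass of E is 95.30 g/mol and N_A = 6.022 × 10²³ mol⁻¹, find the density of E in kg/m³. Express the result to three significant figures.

1950 kg/m³

An FCC unit cell contains Z = 4 atoms.
Cell volume: a³ = (6.87 Å)³ = (6.870 × 10^-8 cm)³ = 3.242 × 10^-22 cm³.
ρ = Z·M/(N_A·a³) = 4 × 95.30 / (6.022 × 10²³ × 3.242 × 10^-22) = 1.952 g/cm³ = 1950 kg/m³.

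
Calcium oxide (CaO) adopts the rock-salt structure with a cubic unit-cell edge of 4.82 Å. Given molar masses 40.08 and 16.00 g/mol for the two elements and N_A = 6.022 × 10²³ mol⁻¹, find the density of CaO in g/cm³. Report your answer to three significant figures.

3.33 g/cm³

The rock-salt structure contains Z = 4 formula units per cell; M(CaO) = 40.08 + 16.00 = 56.08 g/mol.
a³ = (4.820 × 10^-8 cm)³ = 1.120 × 10^-22 cm³.
ρ = 4 × 56.08 / (6.022 × 10²³ × 1.120 × 10^-22) = 3.326 g/cm³.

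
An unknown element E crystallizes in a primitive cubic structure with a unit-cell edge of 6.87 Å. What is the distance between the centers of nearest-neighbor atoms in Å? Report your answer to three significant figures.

In a simple cubic structure, atoms touch along the cell edge, so a = 2r; the nearest-neighbor distance equals 2r = 1.000·a.
d = 1.000 × 6.87 = 6.87 Å.

6.87 Å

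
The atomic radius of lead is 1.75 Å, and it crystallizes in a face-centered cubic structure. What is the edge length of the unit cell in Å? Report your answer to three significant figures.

In an FCC lattice, atoms touch along the face diagonal, so √2·a = 4r.
a = 4r/√2 = 4 × 1.75 / 1.4142 = 4.95 Å.

4.95 Å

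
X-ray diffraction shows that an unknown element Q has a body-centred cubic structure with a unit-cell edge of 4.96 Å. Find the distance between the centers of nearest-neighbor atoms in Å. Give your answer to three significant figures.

In a BCC structure, atoms touch along the body diagonal, so √3·a = 4r; the nearest-neighbor distance equals 2r = 0.8660·a.
d = 0.8660 × 4.96 = 4.30 Å.

4.30 Å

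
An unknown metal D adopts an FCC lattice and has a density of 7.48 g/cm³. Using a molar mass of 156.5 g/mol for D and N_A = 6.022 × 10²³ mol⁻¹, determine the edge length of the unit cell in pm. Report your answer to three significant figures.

518 pm

With Z = 4 atoms per FCC cell, a³ = Z·M/(N_A·ρ) = 4 × 156.5 / (6.022 × 10²³ × 7.480 g/cm³) = 1.390 × 10^-22 cm³.
a = (1.390 × 10^-22)^(1/3) = 5.180 × 10^-8 cm = 518 pm.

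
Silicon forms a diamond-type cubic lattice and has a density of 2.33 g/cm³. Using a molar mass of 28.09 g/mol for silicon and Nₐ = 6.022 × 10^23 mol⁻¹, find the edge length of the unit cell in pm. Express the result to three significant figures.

With Z = 8 atoms per diamond cubic cell, a³ = Z·M/(N_A·ρ) = 8 × 28.09 / (6.022 × 10²³ × 2.330 g/cm³) = 1.602 × 10^-22 cm³.
a = (1.602 × 10^-22)^(1/3) = 5.431 × 10^-8 cm = 543 pm.

543 pm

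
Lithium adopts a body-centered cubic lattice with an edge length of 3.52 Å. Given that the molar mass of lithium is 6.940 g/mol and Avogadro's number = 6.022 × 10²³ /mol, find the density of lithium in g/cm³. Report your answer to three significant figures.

A BCC unit cell contains Z = 2 atoms.
Cell volume: a³ = (3.52 Å)³ = (3.520 × 10^-8 cm)³ = 4.361 × 10^-23 cm³.
ρ = Z·M/(N_A·a³) = 2 × 6.940 / (6.022 × 10²³ × 4.361 × 10^-23) = 0.5285 g/cm³.

0.528 g/cm³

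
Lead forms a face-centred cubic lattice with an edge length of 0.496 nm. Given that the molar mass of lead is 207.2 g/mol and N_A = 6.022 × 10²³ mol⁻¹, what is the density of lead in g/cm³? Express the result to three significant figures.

11.3 g/cm³

An FCC unit cell contains Z = 4 atoms.
Cell volume: a³ = (0.496 nm)³ = (4.960 × 10^-8 cm)³ = 1.220 × 10^-22 cm³.
ρ = Z·M/(N_A·a³) = 4 × 207.2 / (6.022 × 10²³ × 1.220 × 10^-22) = 11.28 g/cm³.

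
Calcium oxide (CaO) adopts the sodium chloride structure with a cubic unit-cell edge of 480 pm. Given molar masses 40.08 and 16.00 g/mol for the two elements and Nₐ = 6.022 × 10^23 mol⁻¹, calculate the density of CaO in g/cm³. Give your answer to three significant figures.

3.37 g/cm³

The sodium chloride structure contains Z = 4 formula units per cell; M(CaO) = 40.08 + 16.00 = 56.08 g/mol.
a³ = (4.800 × 10^-8 cm)³ = 1.106 × 10^-22 cm³.
ρ = 4 × 56.08 / (6.022 × 10²³ × 1.106 × 10^-22) = 3.368 g/cm³.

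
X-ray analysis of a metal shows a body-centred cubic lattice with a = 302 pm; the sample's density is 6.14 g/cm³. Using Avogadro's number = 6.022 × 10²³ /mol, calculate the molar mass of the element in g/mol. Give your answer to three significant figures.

50.9 g/mol

A BCC cell has Z = 2 atoms; a = 3.020 × 10^-8 cm.
M = ρ·N_A·a³/Z = 6.14 × 6.022 × 10²³ × 2.754 × 10^-23 / 2 = 50.9 g/mol.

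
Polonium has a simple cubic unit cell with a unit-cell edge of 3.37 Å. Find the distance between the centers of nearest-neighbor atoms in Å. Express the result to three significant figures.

In a simple cubic structure, atoms touch along the cell edge, so a = 2r; the nearest-neighbor distance equals 2r = 1.000·a.
d = 1.000 × 3.37 = 3.37 Å.

3.37 Å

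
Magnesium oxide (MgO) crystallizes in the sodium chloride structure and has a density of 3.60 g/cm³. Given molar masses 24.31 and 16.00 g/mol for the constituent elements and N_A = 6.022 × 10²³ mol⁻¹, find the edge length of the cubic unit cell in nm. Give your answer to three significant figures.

M(MgO) = 40.31 g/mol; Z = 4 formula units per cell.
a³ = Z·M/(N_A·ρ) = 4 × 40.31 / (6.022 × 10²³ × 3.60) = 7.438 × 10^-23 cm³, so a = 4.205 × 10^-8 cm = 0.421 nm.

0.421 nm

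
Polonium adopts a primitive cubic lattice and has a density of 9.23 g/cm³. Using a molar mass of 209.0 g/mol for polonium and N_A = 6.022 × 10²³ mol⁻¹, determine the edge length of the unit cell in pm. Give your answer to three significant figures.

With Z = 1 atom per simple cubic cell, a³ = Z·M/(N_A·ρ) = 1 × 209.0 / (6.022 × 10²³ × 9.230 g/cm³) = 3.760 × 10^-23 cm³.
a = (3.760 × 10^-23)^(1/3) = 3.350 × 10^-8 cm = 335 pm.

335 pm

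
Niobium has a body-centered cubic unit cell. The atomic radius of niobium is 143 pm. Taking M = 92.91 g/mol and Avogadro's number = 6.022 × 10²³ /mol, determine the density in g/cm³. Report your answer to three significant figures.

In a BCC lattice, atoms touch along the body diagonal, so √3·a = 4r, giving a = 330.2 pm = 3.302 × 10^-8 cm.
With Z = 2, ρ = Z·M/(N_A·a³) = 2 × 92.91 / (6.022 × 10²³ × 3.602 × 10^-23) = 8.567 g/cm³.

8.57 g/cm³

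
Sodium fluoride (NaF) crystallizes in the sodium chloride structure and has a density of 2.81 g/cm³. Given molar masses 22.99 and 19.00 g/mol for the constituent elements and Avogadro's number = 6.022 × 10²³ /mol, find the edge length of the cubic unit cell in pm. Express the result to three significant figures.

463 pm

M(NaF) = 41.99 g/mol; Z = 4 formula units per cell.
a³ = Z·M/(N_A·ρ) = 4 × 41.99 / (6.022 × 10²³ × 2.81) = 9.926 × 10^-23 cm³, so a = 4.630 × 10^-8 cm = 463 pm.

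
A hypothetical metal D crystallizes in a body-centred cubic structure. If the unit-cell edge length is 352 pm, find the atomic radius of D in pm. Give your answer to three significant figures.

152 pm

In a BCC lattice, atoms touch along the body diagonal, so √3·a = 4r.
r = √3·a/4 = 1.7321 × 352 / 4 = 152 pm.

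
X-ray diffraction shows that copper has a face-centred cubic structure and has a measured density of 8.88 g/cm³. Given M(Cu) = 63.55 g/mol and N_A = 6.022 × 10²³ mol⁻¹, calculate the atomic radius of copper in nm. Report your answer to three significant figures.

0.128 nm

For an FCC cell (Z = 4), a³ = Z·M/(N_A·ρ) = 4 × 63.55 / (6.022 × 10²³ × 8.880) = 4.754 × 10^-23 cm³, so a = 3.622 × 10^-8 cm = 0.3622 nm.
Atoms touch along the face diagonal, so √2·a = 4r, so r = 0.3536 × a = 0.128 nm.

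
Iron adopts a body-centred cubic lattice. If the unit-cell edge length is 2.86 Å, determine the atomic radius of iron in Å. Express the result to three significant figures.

1.24 Å

In a BCC lattice, atoms touch along the body diagonal, so √3·a = 4r.
r = √3·a/4 = 1.7321 × 2.86 / 4 = 1.24 Å.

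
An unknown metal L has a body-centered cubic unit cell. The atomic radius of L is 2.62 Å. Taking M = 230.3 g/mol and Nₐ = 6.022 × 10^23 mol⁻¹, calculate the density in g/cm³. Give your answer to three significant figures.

In a BCC lattice, atoms touch along the body diagonal, so √3·a = 4r, giving a = 6.051 Å = 6.051 × 10^-8 cm.
With Z = 2, ρ = Z·M/(N_A·a³) = 2 × 230.3 / (6.022 × 10²³ × 2.215 × 10^-22) = 3.453 g/cm³.

3.45 g/cm³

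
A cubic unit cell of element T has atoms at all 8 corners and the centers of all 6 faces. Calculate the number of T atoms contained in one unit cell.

Corner atoms are shared by 8 cells (1/8 each), face atoms by 2 (1/2 each).
Net atoms = 8 × 1/8 + 6 × 1/2 = 1 + 3 = 4.

4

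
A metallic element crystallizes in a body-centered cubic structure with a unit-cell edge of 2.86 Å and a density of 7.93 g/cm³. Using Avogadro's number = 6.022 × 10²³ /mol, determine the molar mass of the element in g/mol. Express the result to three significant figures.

55.9 g/mol

A BCC cell has Z = 2 atoms; a = 2.860 × 10^-8 cm.
M = ρ·N_A·a³/Z = 7.93 × 6.022 × 10²³ × 2.339 × 10^-23 / 2 = 55.9 g/mol.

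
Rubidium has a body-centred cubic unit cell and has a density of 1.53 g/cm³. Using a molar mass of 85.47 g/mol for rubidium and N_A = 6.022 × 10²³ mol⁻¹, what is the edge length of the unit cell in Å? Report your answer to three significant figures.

5.70 Å

With Z = 2 atoms per BCC cell, a³ = Z·M/(N_A·ρ) = 2 × 85.47 / (6.022 × 10²³ × 1.530 g/cm³) = 1.855 × 10^-22 cm³.
a = (1.855 × 10^-22)^(1/3) = 5.703 × 10^-8 cm = 5.70 Å.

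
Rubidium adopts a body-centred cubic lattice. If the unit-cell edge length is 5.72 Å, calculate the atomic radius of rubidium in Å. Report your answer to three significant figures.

In a BCC lattice, atoms touch along the body diagonal, so √3·a = 4r.
r = √3·a/4 = 1.7321 × 5.72 / 4 = 2.48 Å.

2.48 Å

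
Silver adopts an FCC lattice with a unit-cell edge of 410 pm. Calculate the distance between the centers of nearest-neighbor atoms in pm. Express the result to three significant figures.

290 pm

In an FCC structure, atoms touch along the face diagonal, so √2·a = 4r; the nearest-neighbor distance equals 2r = 0.7071·a.
d = 0.7071 × 410 = 290 pm.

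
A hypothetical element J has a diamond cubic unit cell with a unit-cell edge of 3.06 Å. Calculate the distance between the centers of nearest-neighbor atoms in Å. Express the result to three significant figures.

In a diamond cubic structure, nearest neighbors lie along the body diagonal with √3·a = 8r; the nearest-neighbor distance equals 2r = 0.4330·a.
d = 0.4330 × 3.06 = 1.33 Å.

1.33 Å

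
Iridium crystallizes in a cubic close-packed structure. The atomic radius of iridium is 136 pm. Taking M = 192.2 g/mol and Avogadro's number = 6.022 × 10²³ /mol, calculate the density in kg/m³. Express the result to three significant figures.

22400 kg/m³

In an FCC lattice, atoms touch along the face diagonal, so √2·a = 4r, giving a = 384.7 pm = 3.847 × 10^-8 cm.
With Z = 4, ρ = Z·M/(N_A·a³) = 4 × 192.2 / (6.022 × 10²³ × 5.692 × 10^-23) = 22.43 g/cm³ = 22400 kg/m³.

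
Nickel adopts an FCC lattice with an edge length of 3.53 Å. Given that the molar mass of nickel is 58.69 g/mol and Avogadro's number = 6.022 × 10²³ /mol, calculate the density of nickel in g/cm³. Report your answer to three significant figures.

An FCC unit cell contains Z = 4 atoms.
Cell volume: a³ = (3.53 Å)³ = (3.530 × 10^-8 cm)³ = 4.399 × 10^-23 cm³.
ρ = Z·M/(N_A·a³) = 4 × 58.69 / (6.022 × 10²³ × 4.399 × 10^-23) = 8.863 g/cm³.

8.86 g/cm³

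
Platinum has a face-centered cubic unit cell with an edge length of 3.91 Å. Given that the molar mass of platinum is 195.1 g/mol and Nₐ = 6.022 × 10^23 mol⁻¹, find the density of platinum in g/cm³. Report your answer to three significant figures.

An FCC unit cell contains Z = 4 atoms.
Cell volume: a³ = (3.91 Å)³ = (3.910 × 10^-8 cm)³ = 5.978 × 10^-23 cm³.
ρ = Z·M/(N_A·a³) = 4 × 195.1 / (6.022 × 10²³ × 5.978 × 10^-23) = 21.68 g/cm³.

21.7 g/cm³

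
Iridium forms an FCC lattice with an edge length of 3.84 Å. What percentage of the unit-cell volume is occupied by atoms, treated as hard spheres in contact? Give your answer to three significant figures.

74.0%

In an FCC lattice atoms touch along the face diagonal, so √2·a = 4r, so r = 0.3536a = 1.358 Å.
Packing fraction = Z·(4/3)πr³ / a³ = 4 × (4/3)π × (1.358)³ / (3.84)³ = 0.7405 = 74.0%.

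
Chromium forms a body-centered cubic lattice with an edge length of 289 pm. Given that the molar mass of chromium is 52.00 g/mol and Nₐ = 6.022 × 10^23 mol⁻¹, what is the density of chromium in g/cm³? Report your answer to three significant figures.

A BCC unit cell contains Z = 2 atoms.
Cell volume: a³ = (289 pm)³ = (2.890 × 10^-8 cm)³ = 2.414 × 10^-23 cm³.
ρ = Z·M/(N_A·a³) = 2 × 52.00 / (6.022 × 10²³ × 2.414 × 10^-23) = 7.155 g/cm³.

7.15 g/cm³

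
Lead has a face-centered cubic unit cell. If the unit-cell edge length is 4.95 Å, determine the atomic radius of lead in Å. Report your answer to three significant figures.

In an FCC lattice, atoms touch along the face diagonal, so √2·a = 4r.
r = √2·a/4 = 1.4142 × 4.95 / 4 = 1.75 Å.

1.75 Å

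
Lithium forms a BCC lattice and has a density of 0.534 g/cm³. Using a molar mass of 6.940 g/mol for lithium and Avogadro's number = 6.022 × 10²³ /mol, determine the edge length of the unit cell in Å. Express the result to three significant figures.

3.51 Å

With Z = 2 atoms per BCC cell, a³ = Z·M/(N_A·ρ) = 2 × 6.940 / (6.022 × 10²³ × 0.5340 g/cm³) = 4.316 × 10^-23 cm³.
a = (4.316 × 10^-23)^(1/3) = 3.508 × 10^-8 cm = 3.51 Å.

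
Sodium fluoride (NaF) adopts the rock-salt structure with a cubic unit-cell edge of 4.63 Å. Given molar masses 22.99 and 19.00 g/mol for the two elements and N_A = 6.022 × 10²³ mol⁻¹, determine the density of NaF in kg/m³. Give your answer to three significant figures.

2810 kg/m³

The rock-salt structure contains Z = 4 formula units per cell; M(NaF) = 22.99 + 19.00 = 41.99 g/mol.
a³ = (4.630 × 10^-8 cm)³ = 9.925 × 10^-23 cm³.
ρ = 4 × 41.99 / (6.022 × 10²³ × 9.925 × 10^-23) = 2.810 g/cm³ = 2810 kg/m³.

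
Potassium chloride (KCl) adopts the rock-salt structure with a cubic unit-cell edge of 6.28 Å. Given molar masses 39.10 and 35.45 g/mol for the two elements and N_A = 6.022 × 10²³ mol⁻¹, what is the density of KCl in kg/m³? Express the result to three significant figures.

2000 kg/m³

The rock-salt structure contains Z = 4 formula units per cell; M(KCl) = 39.10 + 35.45 = 74.55 g/mol.
a³ = (6.280 × 10^-8 cm)³ = 2.477 × 10^-22 cm³.
ρ = 4 × 74.55 / (6.022 × 10²³ × 2.477 × 10^-22) = 1.999 g/cm³ = 2000 kg/m³.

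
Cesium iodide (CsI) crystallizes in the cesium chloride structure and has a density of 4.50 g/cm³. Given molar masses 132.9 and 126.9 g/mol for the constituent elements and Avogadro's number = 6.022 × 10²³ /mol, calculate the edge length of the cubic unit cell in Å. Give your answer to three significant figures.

4.58 Å

M(CsI) = 259.8 g/mol; Z = 1 formula unit per cell.
a³ = Z·M/(N_A·ρ) = 1 × 259.8 / (6.022 × 10²³ × 4.50) = 9.587 × 10^-23 cm³, so a = 4.577 × 10^-8 cm = 4.58 Å.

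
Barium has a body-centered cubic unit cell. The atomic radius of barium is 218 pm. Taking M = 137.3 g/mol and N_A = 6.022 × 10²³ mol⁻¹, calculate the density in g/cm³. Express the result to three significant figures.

3.57 g/cm³

In a BCC lattice, atoms touch along the body diagonal, so √3·a = 4r, giving a = 503.4 pm = 5.034 × 10^-8 cm.
With Z = 2, ρ = Z·M/(N_A·a³) = 2 × 137.3 / (6.022 × 10²³ × 1.276 × 10^-22) = 3.573 g/cm³.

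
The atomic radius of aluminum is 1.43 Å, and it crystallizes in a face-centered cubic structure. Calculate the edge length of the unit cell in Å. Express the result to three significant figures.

4.04 Å

In an FCC lattice, atoms touch along the face diagonal, so √2·a = 4r.
a = 4r/√2 = 4 × 1.43 / 1.4142 = 4.04 Å.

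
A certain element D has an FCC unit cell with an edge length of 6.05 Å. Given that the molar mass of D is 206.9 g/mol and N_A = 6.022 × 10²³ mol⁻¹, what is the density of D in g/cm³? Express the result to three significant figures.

6.21 g/cm³

An FCC unit cell contains Z = 4 atoms.
Cell volume: a³ = (6.05 Å)³ = (6.050 × 10^-8 cm)³ = 2.214 × 10^-22 cm³.
ρ = Z·M/(N_A·a³) = 4 × 206.9 / (6.022 × 10²³ × 2.214 × 10^-22) = 6.206 g/cm³.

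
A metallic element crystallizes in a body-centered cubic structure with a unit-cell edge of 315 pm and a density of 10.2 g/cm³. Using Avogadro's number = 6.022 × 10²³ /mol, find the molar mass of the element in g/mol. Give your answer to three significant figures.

96.0 g/mol

A BCC cell has Z = 2 atoms; a = 3.150 × 10^-8 cm.
M = ρ·N_A·a³/Z = 10.2 × 6.022 × 10²³ × 3.126 × 10^-23 / 2 = 96.0 g/mol.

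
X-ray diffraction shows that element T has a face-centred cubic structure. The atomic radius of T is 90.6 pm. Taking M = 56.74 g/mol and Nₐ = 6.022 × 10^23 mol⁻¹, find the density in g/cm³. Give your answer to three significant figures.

In an FCC lattice, atoms touch along the face diagonal, so √2·a = 4r, giving a = 256.3 pm = 2.563 × 10^-8 cm.
With Z = 4, ρ = Z·M/(N_A·a³) = 4 × 56.74 / (6.022 × 10²³ × 1.683 × 10^-23) = 22.40 g/cm³.

22.4 g/cm³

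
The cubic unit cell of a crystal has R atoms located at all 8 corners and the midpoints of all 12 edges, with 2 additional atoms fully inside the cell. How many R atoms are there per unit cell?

Corner atoms are shared by 8 cells (1/8 each), edge atoms by 4 (1/4 each), interior atoms are unshared.
Net atoms = 8 × 1/8 + 12 × 1/4 + 2 = 1 + 3 + 2 = 6.

6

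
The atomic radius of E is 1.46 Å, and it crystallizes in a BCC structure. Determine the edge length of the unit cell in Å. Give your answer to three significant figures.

In a BCC lattice, atoms touch along the body diagonal, so √3·a = 4r.
a = 4r/√3 = 4 × 1.46 / 1.7321 = 3.37 Å.

3.37 Å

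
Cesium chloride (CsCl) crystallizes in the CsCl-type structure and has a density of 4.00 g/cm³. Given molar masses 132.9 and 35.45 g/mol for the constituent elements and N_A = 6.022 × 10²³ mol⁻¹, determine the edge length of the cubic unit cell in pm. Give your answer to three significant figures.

412 pm

M(CsCl) = 168.35 g/mol; Z = 1 formula unit per cell.
a³ = Z·M/(N_A·ρ) = 1 × 168.35 / (6.022 × 10²³ × 4.00) = 6.989 × 10^-23 cm³, so a = 4.119 × 10^-8 cm = 412 pm.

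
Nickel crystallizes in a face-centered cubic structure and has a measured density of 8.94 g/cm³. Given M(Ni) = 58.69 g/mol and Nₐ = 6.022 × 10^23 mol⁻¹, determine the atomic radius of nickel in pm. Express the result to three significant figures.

124 pm

For an FCC cell (Z = 4), a³ = Z·M/(N_A·ρ) = 4 × 58.69 / (6.022 × 10²³ × 8.940) = 4.361 × 10^-23 cm³, so a = 3.520 × 10^-8 cm = 352.0 pm.
Atoms touch along the face diagonal, so √2·a = 4r, so r = 0.3536 × a = 124 pm.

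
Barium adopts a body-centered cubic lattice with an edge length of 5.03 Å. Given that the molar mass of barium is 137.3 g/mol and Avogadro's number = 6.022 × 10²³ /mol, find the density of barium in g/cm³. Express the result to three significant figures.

A BCC unit cell contains Z = 2 atoms.
Cell volume: a³ = (5.03 Å)³ = (5.030 × 10^-8 cm)³ = 1.273 × 10^-22 cm³.
ρ = Z·M/(N_A·a³) = 2 × 137.3 / (6.022 × 10²³ × 1.273 × 10^-22) = 3.583 g/cm³.

3.58 g/cm³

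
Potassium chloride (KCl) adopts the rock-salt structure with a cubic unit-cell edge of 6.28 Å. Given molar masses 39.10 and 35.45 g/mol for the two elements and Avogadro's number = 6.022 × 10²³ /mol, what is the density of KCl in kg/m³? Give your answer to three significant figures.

The rock-salt structure contains Z = 4 formula units per cell; M(KCl) = 39.10 + 35.45 = 74.55 g/mol.
a³ = (6.280 × 10^-8 cm)³ = 2.477 × 10^-22 cm³.
ρ = 4 × 74.55 / (6.022 × 10²³ × 2.477 × 10^-22) = 1.999 g/cm³ = 2000 kg/m³.

2000 kg/m³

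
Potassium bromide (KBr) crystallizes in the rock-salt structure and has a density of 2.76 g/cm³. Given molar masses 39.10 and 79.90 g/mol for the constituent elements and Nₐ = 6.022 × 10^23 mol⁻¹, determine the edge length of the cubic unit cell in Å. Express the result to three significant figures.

M(KBr) = 119.0 g/mol; Z = 4 formula units per cell.
a³ = Z·M/(N_A·ρ) = 4 × 119.0 / (6.022 × 10²³ × 2.76) = 2.864 × 10^-22 cm³, so a = 6.592 × 10^-8 cm = 6.59 Å.

6.59 Å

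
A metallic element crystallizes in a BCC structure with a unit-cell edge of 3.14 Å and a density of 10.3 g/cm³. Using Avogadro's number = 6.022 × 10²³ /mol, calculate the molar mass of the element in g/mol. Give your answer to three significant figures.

96.0 g/mol

A BCC cell has Z = 2 atoms; a = 3.140 × 10^-8 cm.
M = ρ·N_A·a³/Z = 10.3 × 6.022 × 10²³ × 3.096 × 10^-23 / 2 = 96.0 g/mol.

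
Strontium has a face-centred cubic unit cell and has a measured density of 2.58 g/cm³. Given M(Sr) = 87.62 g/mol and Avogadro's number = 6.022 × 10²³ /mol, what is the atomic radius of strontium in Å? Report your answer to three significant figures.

For an FCC cell (Z = 4), a³ = Z·M/(N_A·ρ) = 4 × 87.62 / (6.022 × 10²³ × 2.580) = 2.256 × 10^-22 cm³, so a = 6.087 × 10^-8 cm = 6.087 Å.
Atoms touch along the face diagonal, so √2·a = 4r, so r = 0.3536 × a = 2.15 Å.

2.15 Å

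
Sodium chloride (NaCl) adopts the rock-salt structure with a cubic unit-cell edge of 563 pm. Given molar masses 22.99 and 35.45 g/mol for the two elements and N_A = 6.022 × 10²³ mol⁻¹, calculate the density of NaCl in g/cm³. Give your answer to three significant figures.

The rock-salt structure contains Z = 4 formula units per cell; M(NaCl) = 22.99 + 35.45 = 58.44 g/mol.
a³ = (5.630 × 10^-8 cm)³ = 1.785 × 10^-22 cm³.
ρ = 4 × 58.44 / (6.022 × 10²³ × 1.785 × 10^-22) = 2.175 g/cm³.

2.18 g/cm³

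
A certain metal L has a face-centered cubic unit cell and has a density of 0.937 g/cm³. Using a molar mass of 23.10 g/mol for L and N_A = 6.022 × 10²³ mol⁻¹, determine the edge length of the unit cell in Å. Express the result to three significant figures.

5.47 Å

With Z = 4 atoms per FCC cell, a³ = Z·M/(N_A·ρ) = 4 × 23.10 / (6.022 × 10²³ × 0.9370 g/cm³) = 1.638 × 10^-22 cm³.
a = (1.638 × 10^-22)^(1/3) = 5.471 × 10^-8 cm = 5.47 Å.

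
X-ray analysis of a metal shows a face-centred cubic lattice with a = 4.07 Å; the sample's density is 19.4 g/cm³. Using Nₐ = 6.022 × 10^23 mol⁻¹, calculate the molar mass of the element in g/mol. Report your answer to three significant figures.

197 g/mol

An FCC cell has Z = 4 atoms; a = 4.070 × 10^-8 cm.
M = ρ·N_A·a³/Z = 19.4 × 6.022 × 10²³ × 6.742 × 10^-23 / 4 = 197 g/mol.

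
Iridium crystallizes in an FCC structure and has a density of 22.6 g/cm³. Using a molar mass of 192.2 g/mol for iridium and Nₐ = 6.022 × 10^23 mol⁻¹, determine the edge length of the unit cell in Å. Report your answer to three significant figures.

With Z = 4 atoms per FCC cell, a³ = Z·M/(N_A·ρ) = 4 × 192.2 / (6.022 × 10²³ × 22.60 g/cm³) = 5.649 × 10^-23 cm³.
a = (5.649 × 10^-23)^(1/3) = 3.837 × 10^-8 cm = 3.84 Å.

3.84 Å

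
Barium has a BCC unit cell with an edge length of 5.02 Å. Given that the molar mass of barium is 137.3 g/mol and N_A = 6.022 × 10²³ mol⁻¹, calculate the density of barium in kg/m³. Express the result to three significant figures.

A BCC unit cell contains Z = 2 atoms.
Cell volume: a³ = (5.02 Å)³ = (5.020 × 10^-8 cm)³ = 1.265 × 10^-22 cm³.
ρ = Z·M/(N_A·a³) = 2 × 137.3 / (6.022 × 10²³ × 1.265 × 10^-22) = 3.605 g/cm³ = 3600 kg/m³.

3600 kg/m³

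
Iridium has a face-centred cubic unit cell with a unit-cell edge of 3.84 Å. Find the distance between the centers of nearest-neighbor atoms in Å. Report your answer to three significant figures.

In an FCC structure, atoms touch along the face diagonal, so √2·a = 4r; the nearest-neighbor distance equals 2r = 0.7071·a.
d = 0.7071 × 3.84 = 2.72 Å.

2.72 Å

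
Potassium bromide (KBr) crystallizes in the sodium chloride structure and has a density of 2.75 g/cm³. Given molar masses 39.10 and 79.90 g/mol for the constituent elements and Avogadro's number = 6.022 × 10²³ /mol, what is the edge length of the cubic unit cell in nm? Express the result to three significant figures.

M(KBr) = 119.0 g/mol; Z = 4 formula units per cell.
a³ = Z·M/(N_A·ρ) = 4 × 119.0 / (6.022 × 10²³ × 2.75) = 2.874 × 10^-22 cm³, so a = 6.600 × 10^-8 cm = 0.660 nm.

0.660 nm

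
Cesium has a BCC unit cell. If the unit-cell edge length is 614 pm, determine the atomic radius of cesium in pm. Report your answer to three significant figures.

266 pm

In a BCC lattice, atoms touch along the body diagonal, so √3·a = 4r.
r = √3·a/4 = 1.7321 × 614 / 4 = 266 pm.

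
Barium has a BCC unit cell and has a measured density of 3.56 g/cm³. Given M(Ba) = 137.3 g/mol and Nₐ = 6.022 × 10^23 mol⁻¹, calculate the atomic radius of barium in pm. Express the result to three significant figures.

218 pm

For a BCC cell (Z = 2), a³ = Z·M/(N_A·ρ) = 2 × 137.3 / (6.022 × 10²³ × 3.560) = 1.281 × 10^-22 cm³, so a = 5.041 × 10^-8 cm = 504.1 pm.
Atoms touch along the body diagonal, so √3·a = 4r, so r = 0.4330 × a = 218 pm.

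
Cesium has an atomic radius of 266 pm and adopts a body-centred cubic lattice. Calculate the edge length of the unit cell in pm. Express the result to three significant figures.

In a BCC lattice, atoms touch along the body diagonal, so √3·a = 4r.
a = 4r/√3 = 4 × 266 / 1.7321 = 614 pm.

614 pm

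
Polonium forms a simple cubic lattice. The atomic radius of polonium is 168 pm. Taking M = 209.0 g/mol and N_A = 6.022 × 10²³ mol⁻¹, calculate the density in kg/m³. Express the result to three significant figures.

In a simple cubic lattice, atoms touch along the cell edge, so a = 2r, giving a = 336.0 pm = 3.360 × 10^-8 cm.
With Z = 1, ρ = Z·M/(N_A·a³) = 1 × 209.0 / (6.022 × 10²³ × 3.793 × 10^-23) = 9.149 g/cm³ = 9150 kg/m³.

9150 kg/m³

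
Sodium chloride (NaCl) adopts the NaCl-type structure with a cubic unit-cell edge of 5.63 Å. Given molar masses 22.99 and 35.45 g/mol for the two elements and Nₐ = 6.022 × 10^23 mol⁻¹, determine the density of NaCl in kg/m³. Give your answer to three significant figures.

The NaCl-type structure contains Z = 4 formula units per cell; M(NaCl) = 22.99 + 35.45 = 58.44 g/mol.
a³ = (5.630 × 10^-8 cm)³ = 1.785 × 10^-22 cm³.
ρ = 4 × 58.44 / (6.022 × 10²³ × 1.785 × 10^-22) = 2.175 g/cm³ = 2180 kg/m³.

2180 kg/m³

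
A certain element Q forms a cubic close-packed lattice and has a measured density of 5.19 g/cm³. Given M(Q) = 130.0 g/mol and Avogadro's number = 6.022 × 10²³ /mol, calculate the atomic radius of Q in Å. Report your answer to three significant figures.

For an FCC cell (Z = 4), a³ = Z·M/(N_A·ρ) = 4 × 130.0 / (6.022 × 10²³ × 5.190) = 1.664 × 10^-22 cm³, so a = 5.500 × 10^-8 cm = 5.500 Å.
Atoms touch along the face diagonal, so √2·a = 4r, so r = 0.3536 × a = 1.94 Å.

1.94 Å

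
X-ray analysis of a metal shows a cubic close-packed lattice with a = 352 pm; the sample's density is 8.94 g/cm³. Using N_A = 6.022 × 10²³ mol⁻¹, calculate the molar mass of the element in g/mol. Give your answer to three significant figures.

58.7 g/mol

An FCC cell has Z = 4 atoms; a = 3.520 × 10^-8 cm.
M = ρ·N_A·a³/Z = 8.94 × 6.022 × 10²³ × 4.361 × 10^-23 / 4 = 58.7 g/mol.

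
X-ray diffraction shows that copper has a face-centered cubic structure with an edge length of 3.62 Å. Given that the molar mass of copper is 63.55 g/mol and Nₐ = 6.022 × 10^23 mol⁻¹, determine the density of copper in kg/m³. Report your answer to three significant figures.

An FCC unit cell contains Z = 4 atoms.
Cell volume: a³ = (3.62 Å)³ = (3.620 × 10^-8 cm)³ = 4.744 × 10^-23 cm³.
ρ = Z·M/(N_A·a³) = 4 × 63.55 / (6.022 × 10²³ × 4.744 × 10^-23) = 8.898 g/cm³ = 8900 kg/m³.

8900 kg/m³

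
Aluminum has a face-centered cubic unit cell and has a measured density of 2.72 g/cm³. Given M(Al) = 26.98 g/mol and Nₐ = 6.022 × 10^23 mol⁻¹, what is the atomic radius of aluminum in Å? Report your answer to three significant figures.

For an FCC cell (Z = 4), a³ = Z·M/(N_A·ρ) = 4 × 26.98 / (6.022 × 10²³ × 2.720) = 6.589 × 10^-23 cm³, so a = 4.039 × 10^-8 cm = 4.039 Å.
Atoms touch along the face diagonal, so √2·a = 4r, so r = 0.3536 × a = 1.43 Å.

1.43 Å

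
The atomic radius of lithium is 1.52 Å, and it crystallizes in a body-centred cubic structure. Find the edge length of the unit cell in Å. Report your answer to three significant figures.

In a BCC lattice, atoms touch along the body diagonal, so √3·a = 4r.
a = 4r/√3 = 4 × 1.52 / 1.7321 = 3.51 Å.

3.51 Å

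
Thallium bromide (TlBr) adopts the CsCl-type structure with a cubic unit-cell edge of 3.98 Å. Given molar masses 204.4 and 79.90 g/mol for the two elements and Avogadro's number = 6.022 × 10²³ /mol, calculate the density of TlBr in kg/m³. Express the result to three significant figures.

The CsCl-type structure contains Z = 1 formula unit per cell; M(TlBr) = 204.4 + 79.90 = 284.3 g/mol.
a³ = (3.980 × 10^-8 cm)³ = 6.304 × 10^-23 cm³.
ρ = 1 × 284.3 / (6.022 × 10²³ × 6.304 × 10^-23) = 7.488 g/cm³ = 7490 kg/m³.

7490 kg/m³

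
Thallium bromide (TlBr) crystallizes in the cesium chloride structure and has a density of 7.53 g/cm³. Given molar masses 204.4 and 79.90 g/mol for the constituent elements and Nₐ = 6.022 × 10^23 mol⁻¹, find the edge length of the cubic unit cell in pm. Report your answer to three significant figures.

M(TlBr) = 284.3 g/mol; Z = 1 formula unit per cell.
a³ = Z·M/(N_A·ρ) = 1 × 284.3 / (6.022 × 10²³ × 7.53) = 6.270 × 10^-23 cm³, so a = 3.973 × 10^-8 cm = 397 pm.

397 pm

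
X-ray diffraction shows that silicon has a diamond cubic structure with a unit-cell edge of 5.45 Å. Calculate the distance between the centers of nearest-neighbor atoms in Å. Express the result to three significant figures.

2.36 Å

In a diamond cubic structure, nearest neighbors lie along the body diagonal with √3·a = 8r; the nearest-neighbor distance equals 2r = 0.4330·a.
d = 0.4330 × 5.45 = 2.36 Å.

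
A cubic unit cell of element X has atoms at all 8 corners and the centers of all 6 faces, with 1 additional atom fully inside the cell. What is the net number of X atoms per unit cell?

5

Corner atoms are shared by 8 cells (1/8 each), face atoms by 2 (1/2 each), interior atoms are unshared.
Net atoms = 8 × 1/8 + 6 × 1/2 + 1 = 1 + 3 + 1 = 5.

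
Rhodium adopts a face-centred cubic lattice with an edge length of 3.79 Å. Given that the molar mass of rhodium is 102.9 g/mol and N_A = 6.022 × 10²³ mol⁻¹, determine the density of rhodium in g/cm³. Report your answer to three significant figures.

An FCC unit cell contains Z = 4 atoms.
Cell volume: a³ = (3.79 Å)³ = (3.790 × 10^-8 cm)³ = 5.444 × 10^-23 cm³.
ρ = Z·M/(N_A·a³) = 4 × 102.9 / (6.022 × 10²³ × 5.444 × 10^-23) = 12.56 g/cm³.

12.6 g/cm³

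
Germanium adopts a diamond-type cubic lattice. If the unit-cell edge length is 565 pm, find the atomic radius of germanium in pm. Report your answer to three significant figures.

122 pm

In a diamond cubic lattice, nearest neighbors lie along the body diagonal with √3·a = 8r.
r = √3·a/8 = 1.7321 × 565 / 8 = 122 pm.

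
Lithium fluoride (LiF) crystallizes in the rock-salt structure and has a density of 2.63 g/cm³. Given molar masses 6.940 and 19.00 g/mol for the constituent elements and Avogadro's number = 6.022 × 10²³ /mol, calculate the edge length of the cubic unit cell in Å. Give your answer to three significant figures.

M(LiF) = 25.94 g/mol; Z = 4 formula units per cell.
a³ = Z·M/(N_A·ρ) = 4 × 25.94 / (6.022 × 10²³ × 2.63) = 6.551 × 10^-23 cm³, so a = 4.031 × 10^-8 cm = 4.03 Å.

4.03 Å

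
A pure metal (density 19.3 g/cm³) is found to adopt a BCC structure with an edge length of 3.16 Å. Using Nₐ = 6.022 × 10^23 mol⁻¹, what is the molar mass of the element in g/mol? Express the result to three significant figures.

183 g/mol

A BCC cell has Z = 2 atoms; a = 3.160 × 10^-8 cm.
M = ρ·N_A·a³/Z = 19.3 × 6.022 × 10²³ × 3.155 × 10^-23 / 2 = 183 g/mol.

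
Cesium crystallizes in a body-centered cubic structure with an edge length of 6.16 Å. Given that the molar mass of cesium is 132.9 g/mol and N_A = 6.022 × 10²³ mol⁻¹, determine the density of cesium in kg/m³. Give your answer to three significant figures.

A BCC unit cell contains Z = 2 atoms.
Cell volume: a³ = (6.16 Å)³ = (6.160 × 10^-8 cm)³ = 2.337 × 10^-22 cm³.
ρ = Z·M/(N_A·a³) = 2 × 132.9 / (6.022 × 10²³ × 2.337 × 10^-22) = 1.888 g/cm³ = 1890 kg/m³.

1890 kg/m³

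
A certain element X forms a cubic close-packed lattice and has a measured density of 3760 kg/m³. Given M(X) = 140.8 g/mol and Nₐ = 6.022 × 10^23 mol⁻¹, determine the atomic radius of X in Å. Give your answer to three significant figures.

For an FCC cell (Z = 4), a³ = Z·M/(N_A·ρ) = 4 × 140.8 / (6.022 × 10²³ × 3.760) = 2.487 × 10^-22 cm³, so a = 6.289 × 10^-8 cm = 6.289 Å.
Atoms touch along the face diagonal, so √2·a = 4r, so r = 0.3536 × a = 2.22 Å.

2.22 Å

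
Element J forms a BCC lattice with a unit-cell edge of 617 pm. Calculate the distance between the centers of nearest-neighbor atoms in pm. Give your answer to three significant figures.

534 pm

In a BCC structure, atoms touch along the body diagonal, so √3·a = 4r; the nearest-neighbor distance equals 2r = 0.8660·a.
d = 0.8660 × 617 = 534 pm.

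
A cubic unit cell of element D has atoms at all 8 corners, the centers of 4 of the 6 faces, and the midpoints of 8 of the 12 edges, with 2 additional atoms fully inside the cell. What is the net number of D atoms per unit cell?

7

Corner atoms are shared by 8 cells (1/8 each), face atoms by 2 (1/2 each), edge atoms by 4 (1/4 each), interior atoms are unshared.
Net atoms = 8 × 1/8 + 4 × 1/2 + 8 × 1/4 + 2 = 1 + 2 + 2 + 2 = 7.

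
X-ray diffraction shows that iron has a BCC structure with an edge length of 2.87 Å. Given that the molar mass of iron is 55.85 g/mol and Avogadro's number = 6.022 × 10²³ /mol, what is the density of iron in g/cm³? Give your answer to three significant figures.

A BCC unit cell contains Z = 2 atoms.
Cell volume: a³ = (2.87 Å)³ = (2.870 × 10^-8 cm)³ = 2.364 × 10^-23 cm³.
ρ = Z·M/(N_A·a³) = 2 × 55.85 / (6.022 × 10²³ × 2.364 × 10^-23) = 7.846 g/cm³.

7.85 g/cm³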